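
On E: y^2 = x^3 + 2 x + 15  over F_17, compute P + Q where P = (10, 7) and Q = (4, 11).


P != Q, so use the chord formula.
s = (y2 - y1) / (x2 - x1) = (4) / (11) mod 17 = 5
x3 = s^2 - x1 - x2 mod 17 = 5^2 - 10 - 4 = 11
y3 = s (x1 - x3) - y1 mod 17 = 5 * (10 - 11) - 7 = 5

P + Q = (11, 5)


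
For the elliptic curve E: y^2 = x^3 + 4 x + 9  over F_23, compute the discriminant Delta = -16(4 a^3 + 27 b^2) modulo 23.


4 a^3 + 27 b^2 = 4*4^3 + 27*9^2 = 256 + 2187 = 2443
Delta = -16 * (2443) = -39088
Delta mod 23 = 12

Delta = 12 (mod 23)


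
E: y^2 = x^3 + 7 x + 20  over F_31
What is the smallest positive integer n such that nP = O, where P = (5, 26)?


Compute successive multiples of P until we hit O:
  1P = (5, 26)
  2P = (25, 14)
  3P = (15, 11)
  4P = (21, 29)
  5P = (10, 6)
  6P = (1, 20)
  7P = (4, 22)
  8P = (7, 28)
  ... (continuing to 30P)
  30P = O

ord(P) = 30


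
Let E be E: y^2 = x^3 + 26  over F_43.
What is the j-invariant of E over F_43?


Delta = -16(4 a^3 + 27 b^2) mod 43 = 24
-1728 * (4 a)^3 = -1728 * (4*0)^3 mod 43 = 0
j = 0 * 24^(-1) mod 43 = 0

j = 0 (mod 43)


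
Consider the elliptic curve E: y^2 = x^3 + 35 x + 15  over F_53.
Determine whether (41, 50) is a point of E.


Check whether y^2 = x^3 + 35 x + 15 (mod 53) for (x, y) = (41, 50).
LHS: y^2 = 50^2 mod 53 = 9
RHS: x^3 + 35 x + 15 = 41^3 + 35*41 + 15 mod 53 = 40
LHS != RHS

No, not on the curve


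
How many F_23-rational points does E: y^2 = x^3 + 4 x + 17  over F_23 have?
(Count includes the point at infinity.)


For each x in F_23, count y with y^2 = x^3 + 4 x + 17 mod 23:
  x = 5: RHS = 1, y in [1, 22]  -> 2 point(s)
  x = 6: RHS = 4, y in [2, 21]  -> 2 point(s)
  x = 8: RHS = 9, y in [3, 20]  -> 2 point(s)
  x = 9: RHS = 0, y in [0]  -> 1 point(s)
  x = 11: RHS = 12, y in [9, 14]  -> 2 point(s)
  x = 13: RHS = 12, y in [9, 14]  -> 2 point(s)
  x = 15: RHS = 2, y in [5, 18]  -> 2 point(s)
  x = 19: RHS = 6, y in [11, 12]  -> 2 point(s)
  x = 20: RHS = 1, y in [1, 22]  -> 2 point(s)
  x = 21: RHS = 1, y in [1, 22]  -> 2 point(s)
  x = 22: RHS = 12, y in [9, 14]  -> 2 point(s)
Affine points: 21. Add the point at infinity: total = 22.

#E(F_23) = 22


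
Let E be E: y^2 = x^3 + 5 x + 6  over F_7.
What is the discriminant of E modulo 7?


4 a^3 + 27 b^2 = 4*5^3 + 27*6^2 = 500 + 972 = 1472
Delta = -16 * (1472) = -23552
Delta mod 7 = 3

Delta = 3 (mod 7)


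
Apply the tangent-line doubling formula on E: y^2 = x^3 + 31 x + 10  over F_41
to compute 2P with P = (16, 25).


Doubling: s = (3 x1^2 + a) / (2 y1)
s = (3*16^2 + 31) / (2*25) mod 41 = 25
x3 = s^2 - 2 x1 mod 41 = 25^2 - 2*16 = 19
y3 = s (x1 - x3) - y1 mod 41 = 25 * (16 - 19) - 25 = 23

2P = (19, 23)


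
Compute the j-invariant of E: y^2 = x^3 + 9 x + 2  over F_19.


Delta = -16(4 a^3 + 27 b^2) mod 19 = 9
-1728 * (4 a)^3 = -1728 * (4*9)^3 mod 19 = 11
j = 11 * 9^(-1) mod 19 = 16

j = 16 (mod 19)


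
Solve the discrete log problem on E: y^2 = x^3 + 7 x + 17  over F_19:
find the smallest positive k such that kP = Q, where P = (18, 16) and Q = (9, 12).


Enumerate multiples of P until we hit Q = (9, 12):
  1P = (18, 16)
  2P = (9, 7)
  3P = (12, 9)
  4P = (12, 10)
  5P = (9, 12)
Match found at i = 5.

k = 5


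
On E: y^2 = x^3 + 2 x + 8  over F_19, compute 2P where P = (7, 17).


k = 2 = 10_2 (binary, LSB first: 01)
Double-and-add from P = (7, 17):
  bit 0 = 0: acc unchanged = O
  bit 1 = 1: acc = O + (2, 1) = (2, 1)

2P = (2, 1)


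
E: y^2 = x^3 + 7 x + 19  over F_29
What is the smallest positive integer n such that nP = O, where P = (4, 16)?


Compute successive multiples of P until we hit O:
  1P = (4, 16)
  2P = (22, 2)
  3P = (19, 15)
  4P = (10, 25)
  5P = (10, 4)
  6P = (19, 14)
  7P = (22, 27)
  8P = (4, 13)
  ... (continuing to 9P)
  9P = O

ord(P) = 9


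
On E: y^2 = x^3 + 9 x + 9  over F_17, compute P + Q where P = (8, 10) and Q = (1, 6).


P != Q, so use the chord formula.
s = (y2 - y1) / (x2 - x1) = (13) / (10) mod 17 = 3
x3 = s^2 - x1 - x2 mod 17 = 3^2 - 8 - 1 = 0
y3 = s (x1 - x3) - y1 mod 17 = 3 * (8 - 0) - 10 = 14

P + Q = (0, 14)


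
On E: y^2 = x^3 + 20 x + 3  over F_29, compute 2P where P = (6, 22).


Doubling: s = (3 x1^2 + a) / (2 y1)
s = (3*6^2 + 20) / (2*22) mod 29 = 24
x3 = s^2 - 2 x1 mod 29 = 24^2 - 2*6 = 13
y3 = s (x1 - x3) - y1 mod 29 = 24 * (6 - 13) - 22 = 13

2P = (13, 13)


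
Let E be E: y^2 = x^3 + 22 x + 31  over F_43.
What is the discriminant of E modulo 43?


4 a^3 + 27 b^2 = 4*22^3 + 27*31^2 = 42592 + 25947 = 68539
Delta = -16 * (68539) = -1096624
Delta mod 43 = 5

Delta = 5 (mod 43)


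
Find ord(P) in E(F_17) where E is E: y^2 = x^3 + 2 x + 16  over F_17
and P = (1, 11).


Compute successive multiples of P until we hit O:
  1P = (1, 11)
  2P = (16, 8)
  3P = (15, 2)
  4P = (10, 13)
  5P = (5, 7)
  6P = (12, 0)
  7P = (5, 10)
  8P = (10, 4)
  ... (continuing to 12P)
  12P = O

ord(P) = 12


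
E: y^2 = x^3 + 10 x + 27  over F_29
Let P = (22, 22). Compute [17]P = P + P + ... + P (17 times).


k = 17 = 10001_2 (binary, LSB first: 10001)
Double-and-add from P = (22, 22):
  bit 0 = 1: acc = O + (22, 22) = (22, 22)
  bit 1 = 0: acc unchanged = (22, 22)
  bit 2 = 0: acc unchanged = (22, 22)
  bit 3 = 0: acc unchanged = (22, 22)
  bit 4 = 1: acc = (22, 22) + (19, 0) = (16, 22)

17P = (16, 22)


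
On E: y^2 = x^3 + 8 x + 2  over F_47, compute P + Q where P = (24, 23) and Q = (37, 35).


P != Q, so use the chord formula.
s = (y2 - y1) / (x2 - x1) = (12) / (13) mod 47 = 19
x3 = s^2 - x1 - x2 mod 47 = 19^2 - 24 - 37 = 18
y3 = s (x1 - x3) - y1 mod 47 = 19 * (24 - 18) - 23 = 44

P + Q = (18, 44)


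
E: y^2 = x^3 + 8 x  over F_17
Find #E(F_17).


For each x in F_17, count y with y^2 = x^3 + 8 x + 0 mod 17:
  x = 0: RHS = 0, y in [0]  -> 1 point(s)
  x = 1: RHS = 9, y in [3, 14]  -> 2 point(s)
  x = 3: RHS = 0, y in [0]  -> 1 point(s)
  x = 6: RHS = 9, y in [3, 14]  -> 2 point(s)
  x = 7: RHS = 8, y in [5, 12]  -> 2 point(s)
  x = 8: RHS = 15, y in [7, 10]  -> 2 point(s)
  x = 9: RHS = 2, y in [6, 11]  -> 2 point(s)
  x = 10: RHS = 9, y in [3, 14]  -> 2 point(s)
  x = 11: RHS = 8, y in [5, 12]  -> 2 point(s)
  x = 14: RHS = 0, y in [0]  -> 1 point(s)
  x = 16: RHS = 8, y in [5, 12]  -> 2 point(s)
Affine points: 19. Add the point at infinity: total = 20.

#E(F_17) = 20


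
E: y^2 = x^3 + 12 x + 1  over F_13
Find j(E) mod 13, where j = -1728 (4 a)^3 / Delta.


Delta = -16(4 a^3 + 27 b^2) mod 13 = 9
-1728 * (4 a)^3 = -1728 * (4*12)^3 mod 13 = 1
j = 1 * 9^(-1) mod 13 = 3

j = 3 (mod 13)


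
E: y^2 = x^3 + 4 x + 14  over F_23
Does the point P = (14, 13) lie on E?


Check whether y^2 = x^3 + 4 x + 14 (mod 23) for (x, y) = (14, 13).
LHS: y^2 = 13^2 mod 23 = 8
RHS: x^3 + 4 x + 14 = 14^3 + 4*14 + 14 mod 23 = 8
LHS = RHS

Yes, on the curve


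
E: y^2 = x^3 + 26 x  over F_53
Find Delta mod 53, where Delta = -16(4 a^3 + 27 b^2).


4 a^3 + 27 b^2 = 4*26^3 + 27*0^2 = 70304 + 0 = 70304
Delta = -16 * (70304) = -1124864
Delta mod 53 = 8

Delta = 8 (mod 53)


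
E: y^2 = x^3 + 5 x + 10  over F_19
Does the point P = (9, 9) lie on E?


Check whether y^2 = x^3 + 5 x + 10 (mod 19) for (x, y) = (9, 9).
LHS: y^2 = 9^2 mod 19 = 5
RHS: x^3 + 5 x + 10 = 9^3 + 5*9 + 10 mod 19 = 5
LHS = RHS

Yes, on the curve


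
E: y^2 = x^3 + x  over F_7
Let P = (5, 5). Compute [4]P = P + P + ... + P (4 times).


k = 4 = 100_2 (binary, LSB first: 001)
Double-and-add from P = (5, 5):
  bit 0 = 0: acc unchanged = O
  bit 1 = 0: acc unchanged = O
  bit 2 = 1: acc = O + (0, 0) = (0, 0)

4P = (0, 0)


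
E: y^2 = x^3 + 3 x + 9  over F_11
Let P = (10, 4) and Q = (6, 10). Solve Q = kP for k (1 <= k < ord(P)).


Enumerate multiples of P until we hit Q = (6, 10):
  1P = (10, 4)
  2P = (6, 10)
Match found at i = 2.

k = 2


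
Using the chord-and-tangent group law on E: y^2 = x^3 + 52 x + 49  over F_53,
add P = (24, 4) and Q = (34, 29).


P != Q, so use the chord formula.
s = (y2 - y1) / (x2 - x1) = (25) / (10) mod 53 = 29
x3 = s^2 - x1 - x2 mod 53 = 29^2 - 24 - 34 = 41
y3 = s (x1 - x3) - y1 mod 53 = 29 * (24 - 41) - 4 = 33

P + Q = (41, 33)


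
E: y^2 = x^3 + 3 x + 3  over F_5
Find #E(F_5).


For each x in F_5, count y with y^2 = x^3 + 3 x + 3 mod 5:
  x = 3: RHS = 4, y in [2, 3]  -> 2 point(s)
  x = 4: RHS = 4, y in [2, 3]  -> 2 point(s)
Affine points: 4. Add the point at infinity: total = 5.

#E(F_5) = 5


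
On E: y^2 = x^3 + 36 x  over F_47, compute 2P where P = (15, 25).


Doubling: s = (3 x1^2 + a) / (2 y1)
s = (3*15^2 + 36) / (2*25) mod 47 = 2
x3 = s^2 - 2 x1 mod 47 = 2^2 - 2*15 = 21
y3 = s (x1 - x3) - y1 mod 47 = 2 * (15 - 21) - 25 = 10

2P = (21, 10)


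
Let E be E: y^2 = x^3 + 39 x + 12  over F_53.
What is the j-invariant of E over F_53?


Delta = -16(4 a^3 + 27 b^2) mod 53 = 41
-1728 * (4 a)^3 = -1728 * (4*39)^3 mod 53 = 16
j = 16 * 41^(-1) mod 53 = 34

j = 34 (mod 53)


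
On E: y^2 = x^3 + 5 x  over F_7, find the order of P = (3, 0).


Compute successive multiples of P until we hit O:
  1P = (3, 0)
  2P = O

ord(P) = 2


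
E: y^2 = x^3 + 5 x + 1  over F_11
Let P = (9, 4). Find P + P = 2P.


Doubling: s = (3 x1^2 + a) / (2 y1)
s = (3*9^2 + 5) / (2*4) mod 11 = 9
x3 = s^2 - 2 x1 mod 11 = 9^2 - 2*9 = 8
y3 = s (x1 - x3) - y1 mod 11 = 9 * (9 - 8) - 4 = 5

2P = (8, 5)


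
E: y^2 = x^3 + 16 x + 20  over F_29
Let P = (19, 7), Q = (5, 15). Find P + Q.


P != Q, so use the chord formula.
s = (y2 - y1) / (x2 - x1) = (8) / (15) mod 29 = 16
x3 = s^2 - x1 - x2 mod 29 = 16^2 - 19 - 5 = 0
y3 = s (x1 - x3) - y1 mod 29 = 16 * (19 - 0) - 7 = 7

P + Q = (0, 7)


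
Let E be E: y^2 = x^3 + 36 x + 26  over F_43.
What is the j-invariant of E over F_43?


Delta = -16(4 a^3 + 27 b^2) mod 43 = 3
-1728 * (4 a)^3 = -1728 * (4*36)^3 mod 43 = 4
j = 4 * 3^(-1) mod 43 = 30

j = 30 (mod 43)


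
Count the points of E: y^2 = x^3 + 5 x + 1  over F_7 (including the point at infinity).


For each x in F_7, count y with y^2 = x^3 + 5 x + 1 mod 7:
  x = 0: RHS = 1, y in [1, 6]  -> 2 point(s)
  x = 1: RHS = 0, y in [0]  -> 1 point(s)
  x = 3: RHS = 1, y in [1, 6]  -> 2 point(s)
  x = 4: RHS = 1, y in [1, 6]  -> 2 point(s)
  x = 5: RHS = 4, y in [2, 5]  -> 2 point(s)
  x = 6: RHS = 2, y in [3, 4]  -> 2 point(s)
Affine points: 11. Add the point at infinity: total = 12.

#E(F_7) = 12


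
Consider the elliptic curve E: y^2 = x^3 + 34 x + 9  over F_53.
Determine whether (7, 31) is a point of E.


Check whether y^2 = x^3 + 34 x + 9 (mod 53) for (x, y) = (7, 31).
LHS: y^2 = 31^2 mod 53 = 7
RHS: x^3 + 34 x + 9 = 7^3 + 34*7 + 9 mod 53 = 7
LHS = RHS

Yes, on the curve


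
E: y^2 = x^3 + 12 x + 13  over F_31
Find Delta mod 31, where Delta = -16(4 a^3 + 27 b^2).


4 a^3 + 27 b^2 = 4*12^3 + 27*13^2 = 6912 + 4563 = 11475
Delta = -16 * (11475) = -183600
Delta mod 31 = 13

Delta = 13 (mod 31)


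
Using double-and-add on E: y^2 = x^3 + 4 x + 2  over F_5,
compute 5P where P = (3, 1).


k = 5 = 101_2 (binary, LSB first: 101)
Double-and-add from P = (3, 1):
  bit 0 = 1: acc = O + (3, 1) = (3, 1)
  bit 1 = 0: acc unchanged = (3, 1)
  bit 2 = 1: acc = (3, 1) + (3, 1) = (3, 4)

5P = (3, 4)


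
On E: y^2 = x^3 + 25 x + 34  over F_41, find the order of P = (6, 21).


Compute successive multiples of P until we hit O:
  1P = (6, 21)
  2P = (6, 20)
  3P = O

ord(P) = 3


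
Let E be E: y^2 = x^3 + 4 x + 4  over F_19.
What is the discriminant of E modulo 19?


4 a^3 + 27 b^2 = 4*4^3 + 27*4^2 = 256 + 432 = 688
Delta = -16 * (688) = -11008
Delta mod 19 = 12

Delta = 12 (mod 19)


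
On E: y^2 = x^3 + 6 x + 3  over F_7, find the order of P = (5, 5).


Compute successive multiples of P until we hit O:
  1P = (5, 5)
  2P = (5, 2)
  3P = O

ord(P) = 3


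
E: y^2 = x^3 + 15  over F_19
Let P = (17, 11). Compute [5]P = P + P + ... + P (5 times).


k = 5 = 101_2 (binary, LSB first: 101)
Double-and-add from P = (17, 11):
  bit 0 = 1: acc = O + (17, 11) = (17, 11)
  bit 1 = 0: acc unchanged = (17, 11)
  bit 2 = 1: acc = (17, 11) + (2, 2) = (11, 4)

5P = (11, 4)


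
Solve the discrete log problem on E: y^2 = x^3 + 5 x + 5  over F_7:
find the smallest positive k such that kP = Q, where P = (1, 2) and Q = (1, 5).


Enumerate multiples of P until we hit Q = (1, 5):
  1P = (1, 2)
  2P = (2, 3)
  3P = (5, 1)
  4P = (5, 6)
  5P = (2, 4)
  6P = (1, 5)
Match found at i = 6.

k = 6


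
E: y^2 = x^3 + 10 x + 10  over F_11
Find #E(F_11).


For each x in F_11, count y with y^2 = x^3 + 10 x + 10 mod 11:
  x = 2: RHS = 5, y in [4, 7]  -> 2 point(s)
  x = 3: RHS = 1, y in [1, 10]  -> 2 point(s)
  x = 4: RHS = 4, y in [2, 9]  -> 2 point(s)
  x = 5: RHS = 9, y in [3, 8]  -> 2 point(s)
  x = 6: RHS = 0, y in [0]  -> 1 point(s)
  x = 7: RHS = 5, y in [4, 7]  -> 2 point(s)
  x = 9: RHS = 4, y in [2, 9]  -> 2 point(s)
Affine points: 13. Add the point at infinity: total = 14.

#E(F_11) = 14


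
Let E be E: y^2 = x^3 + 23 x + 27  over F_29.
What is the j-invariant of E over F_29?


Delta = -16(4 a^3 + 27 b^2) mod 29 = 3
-1728 * (4 a)^3 = -1728 * (4*23)^3 mod 29 = 21
j = 21 * 3^(-1) mod 29 = 7

j = 7 (mod 29)


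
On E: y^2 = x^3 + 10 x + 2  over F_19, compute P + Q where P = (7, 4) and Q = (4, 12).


P != Q, so use the chord formula.
s = (y2 - y1) / (x2 - x1) = (8) / (16) mod 19 = 10
x3 = s^2 - x1 - x2 mod 19 = 10^2 - 7 - 4 = 13
y3 = s (x1 - x3) - y1 mod 19 = 10 * (7 - 13) - 4 = 12

P + Q = (13, 12)


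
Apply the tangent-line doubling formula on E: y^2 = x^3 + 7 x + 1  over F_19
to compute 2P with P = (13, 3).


Doubling: s = (3 x1^2 + a) / (2 y1)
s = (3*13^2 + 7) / (2*3) mod 19 = 16
x3 = s^2 - 2 x1 mod 19 = 16^2 - 2*13 = 2
y3 = s (x1 - x3) - y1 mod 19 = 16 * (13 - 2) - 3 = 2

2P = (2, 2)


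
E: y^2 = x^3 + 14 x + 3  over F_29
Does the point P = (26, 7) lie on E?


Check whether y^2 = x^3 + 14 x + 3 (mod 29) for (x, y) = (26, 7).
LHS: y^2 = 7^2 mod 29 = 20
RHS: x^3 + 14 x + 3 = 26^3 + 14*26 + 3 mod 29 = 21
LHS != RHS

No, not on the curve


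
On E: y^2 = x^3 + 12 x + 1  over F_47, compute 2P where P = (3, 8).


Doubling: s = (3 x1^2 + a) / (2 y1)
s = (3*3^2 + 12) / (2*8) mod 47 = 23
x3 = s^2 - 2 x1 mod 47 = 23^2 - 2*3 = 6
y3 = s (x1 - x3) - y1 mod 47 = 23 * (3 - 6) - 8 = 17

2P = (6, 17)


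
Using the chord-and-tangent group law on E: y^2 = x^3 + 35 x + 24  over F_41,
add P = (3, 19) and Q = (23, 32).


P != Q, so use the chord formula.
s = (y2 - y1) / (x2 - x1) = (13) / (20) mod 41 = 15
x3 = s^2 - x1 - x2 mod 41 = 15^2 - 3 - 23 = 35
y3 = s (x1 - x3) - y1 mod 41 = 15 * (3 - 35) - 19 = 34

P + Q = (35, 34)


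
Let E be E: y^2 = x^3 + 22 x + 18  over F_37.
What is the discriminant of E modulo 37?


4 a^3 + 27 b^2 = 4*22^3 + 27*18^2 = 42592 + 8748 = 51340
Delta = -16 * (51340) = -821440
Delta mod 37 = 34

Delta = 34 (mod 37)


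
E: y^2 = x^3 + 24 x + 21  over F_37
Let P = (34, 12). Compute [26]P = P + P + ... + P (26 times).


k = 26 = 11010_2 (binary, LSB first: 01011)
Double-and-add from P = (34, 12):
  bit 0 = 0: acc unchanged = O
  bit 1 = 1: acc = O + (3, 3) = (3, 3)
  bit 2 = 0: acc unchanged = (3, 3)
  bit 3 = 1: acc = (3, 3) + (6, 23) = (19, 26)
  bit 4 = 1: acc = (19, 26) + (14, 20) = (1, 3)

26P = (1, 3)


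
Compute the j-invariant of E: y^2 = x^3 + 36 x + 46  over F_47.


Delta = -16(4 a^3 + 27 b^2) mod 47 = 11
-1728 * (4 a)^3 = -1728 * (4*36)^3 mod 47 = 15
j = 15 * 11^(-1) mod 47 = 27

j = 27 (mod 47)


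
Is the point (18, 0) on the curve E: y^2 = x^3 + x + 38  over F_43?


Check whether y^2 = x^3 + 1 x + 38 (mod 43) for (x, y) = (18, 0).
LHS: y^2 = 0^2 mod 43 = 0
RHS: x^3 + 1 x + 38 = 18^3 + 1*18 + 38 mod 43 = 40
LHS != RHS

No, not on the curve


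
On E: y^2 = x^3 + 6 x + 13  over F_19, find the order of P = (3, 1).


Compute successive multiples of P until we hit O:
  1P = (3, 1)
  2P = (5, 4)
  3P = (18, 5)
  4P = (18, 14)
  5P = (5, 15)
  6P = (3, 18)
  7P = O

ord(P) = 7


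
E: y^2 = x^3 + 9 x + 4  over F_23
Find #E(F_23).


For each x in F_23, count y with y^2 = x^3 + 9 x + 4 mod 23:
  x = 0: RHS = 4, y in [2, 21]  -> 2 point(s)
  x = 3: RHS = 12, y in [9, 14]  -> 2 point(s)
  x = 4: RHS = 12, y in [9, 14]  -> 2 point(s)
  x = 5: RHS = 13, y in [6, 17]  -> 2 point(s)
  x = 8: RHS = 13, y in [6, 17]  -> 2 point(s)
  x = 9: RHS = 9, y in [3, 20]  -> 2 point(s)
  x = 10: RHS = 13, y in [6, 17]  -> 2 point(s)
  x = 11: RHS = 8, y in [10, 13]  -> 2 point(s)
  x = 12: RHS = 0, y in [0]  -> 1 point(s)
  x = 13: RHS = 18, y in [8, 15]  -> 2 point(s)
  x = 15: RHS = 18, y in [8, 15]  -> 2 point(s)
  x = 16: RHS = 12, y in [9, 14]  -> 2 point(s)
  x = 18: RHS = 18, y in [8, 15]  -> 2 point(s)
  x = 21: RHS = 1, y in [1, 22]  -> 2 point(s)
Affine points: 27. Add the point at infinity: total = 28.

#E(F_23) = 28


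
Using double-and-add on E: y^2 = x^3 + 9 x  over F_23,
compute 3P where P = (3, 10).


k = 3 = 11_2 (binary, LSB first: 11)
Double-and-add from P = (3, 10):
  bit 0 = 1: acc = O + (3, 10) = (3, 10)
  bit 1 = 1: acc = (3, 10) + (0, 0) = (3, 13)

3P = (3, 13)


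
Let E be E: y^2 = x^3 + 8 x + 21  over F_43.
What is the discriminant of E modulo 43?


4 a^3 + 27 b^2 = 4*8^3 + 27*21^2 = 2048 + 11907 = 13955
Delta = -16 * (13955) = -223280
Delta mod 43 = 19

Delta = 19 (mod 43)


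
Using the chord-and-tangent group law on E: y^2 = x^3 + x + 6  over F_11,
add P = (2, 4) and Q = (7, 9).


P != Q, so use the chord formula.
s = (y2 - y1) / (x2 - x1) = (5) / (5) mod 11 = 1
x3 = s^2 - x1 - x2 mod 11 = 1^2 - 2 - 7 = 3
y3 = s (x1 - x3) - y1 mod 11 = 1 * (2 - 3) - 4 = 6

P + Q = (3, 6)


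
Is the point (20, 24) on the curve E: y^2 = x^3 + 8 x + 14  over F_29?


Check whether y^2 = x^3 + 8 x + 14 (mod 29) for (x, y) = (20, 24).
LHS: y^2 = 24^2 mod 29 = 25
RHS: x^3 + 8 x + 14 = 20^3 + 8*20 + 14 mod 29 = 25
LHS = RHS

Yes, on the curve


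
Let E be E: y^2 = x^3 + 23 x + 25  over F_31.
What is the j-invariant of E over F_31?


Delta = -16(4 a^3 + 27 b^2) mod 31 = 11
-1728 * (4 a)^3 = -1728 * (4*23)^3 mod 31 = 23
j = 23 * 11^(-1) mod 31 = 19

j = 19 (mod 31)


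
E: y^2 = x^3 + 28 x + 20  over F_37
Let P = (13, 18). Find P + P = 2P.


Doubling: s = (3 x1^2 + a) / (2 y1)
s = (3*13^2 + 28) / (2*18) mod 37 = 20
x3 = s^2 - 2 x1 mod 37 = 20^2 - 2*13 = 4
y3 = s (x1 - x3) - y1 mod 37 = 20 * (13 - 4) - 18 = 14

2P = (4, 14)


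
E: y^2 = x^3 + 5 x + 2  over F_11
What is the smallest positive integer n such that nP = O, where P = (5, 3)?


Compute successive multiples of P until we hit O:
  1P = (5, 3)
  2P = (4, 3)
  3P = (2, 8)
  4P = (8, 2)
  5P = (3, 0)
  6P = (8, 9)
  7P = (2, 3)
  8P = (4, 8)
  ... (continuing to 10P)
  10P = O

ord(P) = 10


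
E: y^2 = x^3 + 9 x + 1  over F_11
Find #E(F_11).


For each x in F_11, count y with y^2 = x^3 + 9 x + 1 mod 11:
  x = 0: RHS = 1, y in [1, 10]  -> 2 point(s)
  x = 1: RHS = 0, y in [0]  -> 1 point(s)
  x = 2: RHS = 5, y in [4, 7]  -> 2 point(s)
  x = 3: RHS = 0, y in [0]  -> 1 point(s)
  x = 7: RHS = 0, y in [0]  -> 1 point(s)
Affine points: 7. Add the point at infinity: total = 8.

#E(F_11) = 8


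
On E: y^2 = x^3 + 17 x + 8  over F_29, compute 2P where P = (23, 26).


Doubling: s = (3 x1^2 + a) / (2 y1)
s = (3*23^2 + 17) / (2*26) mod 29 = 13
x3 = s^2 - 2 x1 mod 29 = 13^2 - 2*23 = 7
y3 = s (x1 - x3) - y1 mod 29 = 13 * (23 - 7) - 26 = 8

2P = (7, 8)


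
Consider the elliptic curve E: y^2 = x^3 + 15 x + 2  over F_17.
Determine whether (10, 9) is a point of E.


Check whether y^2 = x^3 + 15 x + 2 (mod 17) for (x, y) = (10, 9).
LHS: y^2 = 9^2 mod 17 = 13
RHS: x^3 + 15 x + 2 = 10^3 + 15*10 + 2 mod 17 = 13
LHS = RHS

Yes, on the curve


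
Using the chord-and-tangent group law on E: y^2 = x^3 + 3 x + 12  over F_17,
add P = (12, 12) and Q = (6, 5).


P != Q, so use the chord formula.
s = (y2 - y1) / (x2 - x1) = (10) / (11) mod 17 = 4
x3 = s^2 - x1 - x2 mod 17 = 4^2 - 12 - 6 = 15
y3 = s (x1 - x3) - y1 mod 17 = 4 * (12 - 15) - 12 = 10

P + Q = (15, 10)


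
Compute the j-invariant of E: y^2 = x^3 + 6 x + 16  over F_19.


Delta = -16(4 a^3 + 27 b^2) mod 19 = 15
-1728 * (4 a)^3 = -1728 * (4*6)^3 mod 19 = 11
j = 11 * 15^(-1) mod 19 = 2

j = 2 (mod 19)


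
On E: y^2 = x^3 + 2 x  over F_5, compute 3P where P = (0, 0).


k = 3 = 11_2 (binary, LSB first: 11)
Double-and-add from P = (0, 0):
  bit 0 = 1: acc = O + (0, 0) = (0, 0)
  bit 1 = 1: acc = (0, 0) + O = (0, 0)

3P = (0, 0)


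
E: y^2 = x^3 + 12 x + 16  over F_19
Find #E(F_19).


For each x in F_19, count y with y^2 = x^3 + 12 x + 16 mod 19:
  x = 0: RHS = 16, y in [4, 15]  -> 2 point(s)
  x = 5: RHS = 11, y in [7, 12]  -> 2 point(s)
  x = 6: RHS = 0, y in [0]  -> 1 point(s)
  x = 7: RHS = 6, y in [5, 14]  -> 2 point(s)
  x = 8: RHS = 16, y in [4, 15]  -> 2 point(s)
  x = 9: RHS = 17, y in [6, 13]  -> 2 point(s)
  x = 11: RHS = 16, y in [4, 15]  -> 2 point(s)
  x = 12: RHS = 7, y in [8, 11]  -> 2 point(s)
Affine points: 15. Add the point at infinity: total = 16.

#E(F_19) = 16


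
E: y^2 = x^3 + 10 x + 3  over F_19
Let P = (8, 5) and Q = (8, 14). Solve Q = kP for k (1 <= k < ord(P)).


Enumerate multiples of P until we hit Q = (8, 14):
  1P = (8, 5)
  2P = (9, 9)
  3P = (18, 12)
  4P = (18, 7)
  5P = (9, 10)
  6P = (8, 14)
Match found at i = 6.

k = 6


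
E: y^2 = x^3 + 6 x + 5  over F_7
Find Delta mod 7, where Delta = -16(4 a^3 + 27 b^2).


4 a^3 + 27 b^2 = 4*6^3 + 27*5^2 = 864 + 675 = 1539
Delta = -16 * (1539) = -24624
Delta mod 7 = 2

Delta = 2 (mod 7)


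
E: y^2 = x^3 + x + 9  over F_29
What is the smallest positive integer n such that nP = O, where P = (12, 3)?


Compute successive multiples of P until we hit O:
  1P = (12, 3)
  2P = (18, 28)
  3P = (22, 23)
  4P = (28, 23)
  5P = (25, 17)
  6P = (5, 9)
  7P = (8, 6)
  8P = (15, 21)
  ... (continuing to 33P)
  33P = O

ord(P) = 33


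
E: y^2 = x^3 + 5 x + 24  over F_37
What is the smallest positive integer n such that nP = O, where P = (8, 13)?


Compute successive multiples of P until we hit O:
  1P = (8, 13)
  2P = (28, 29)
  3P = (12, 6)
  4P = (27, 11)
  5P = (18, 27)
  6P = (10, 36)
  7P = (31, 0)
  8P = (10, 1)
  ... (continuing to 14P)
  14P = O

ord(P) = 14


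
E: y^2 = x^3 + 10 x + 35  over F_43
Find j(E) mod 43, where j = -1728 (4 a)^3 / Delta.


Delta = -16(4 a^3 + 27 b^2) mod 43 = 28
-1728 * (4 a)^3 = -1728 * (4*10)^3 mod 43 = 1
j = 1 * 28^(-1) mod 43 = 20

j = 20 (mod 43)


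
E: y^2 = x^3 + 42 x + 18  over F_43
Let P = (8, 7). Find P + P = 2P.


Doubling: s = (3 x1^2 + a) / (2 y1)
s = (3*8^2 + 42) / (2*7) mod 43 = 29
x3 = s^2 - 2 x1 mod 43 = 29^2 - 2*8 = 8
y3 = s (x1 - x3) - y1 mod 43 = 29 * (8 - 8) - 7 = 36

2P = (8, 36)


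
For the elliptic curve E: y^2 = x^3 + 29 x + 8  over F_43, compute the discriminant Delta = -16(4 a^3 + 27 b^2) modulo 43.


4 a^3 + 27 b^2 = 4*29^3 + 27*8^2 = 97556 + 1728 = 99284
Delta = -16 * (99284) = -1588544
Delta mod 43 = 5

Delta = 5 (mod 43)


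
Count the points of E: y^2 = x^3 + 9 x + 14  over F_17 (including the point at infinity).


For each x in F_17, count y with y^2 = x^3 + 9 x + 14 mod 17:
  x = 3: RHS = 0, y in [0]  -> 1 point(s)
  x = 9: RHS = 8, y in [5, 12]  -> 2 point(s)
  x = 10: RHS = 16, y in [4, 13]  -> 2 point(s)
  x = 11: RHS = 16, y in [4, 13]  -> 2 point(s)
  x = 13: RHS = 16, y in [4, 13]  -> 2 point(s)
  x = 16: RHS = 4, y in [2, 15]  -> 2 point(s)
Affine points: 11. Add the point at infinity: total = 12.

#E(F_17) = 12


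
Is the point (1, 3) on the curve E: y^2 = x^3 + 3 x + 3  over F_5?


Check whether y^2 = x^3 + 3 x + 3 (mod 5) for (x, y) = (1, 3).
LHS: y^2 = 3^2 mod 5 = 4
RHS: x^3 + 3 x + 3 = 1^3 + 3*1 + 3 mod 5 = 2
LHS != RHS

No, not on the curve


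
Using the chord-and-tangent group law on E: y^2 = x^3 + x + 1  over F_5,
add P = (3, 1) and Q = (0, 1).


P != Q, so use the chord formula.
s = (y2 - y1) / (x2 - x1) = (0) / (2) mod 5 = 0
x3 = s^2 - x1 - x2 mod 5 = 0^2 - 3 - 0 = 2
y3 = s (x1 - x3) - y1 mod 5 = 0 * (3 - 2) - 1 = 4

P + Q = (2, 4)


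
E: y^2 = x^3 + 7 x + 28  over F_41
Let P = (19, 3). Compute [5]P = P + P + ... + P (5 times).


k = 5 = 101_2 (binary, LSB first: 101)
Double-and-add from P = (19, 3):
  bit 0 = 1: acc = O + (19, 3) = (19, 3)
  bit 1 = 0: acc unchanged = (19, 3)
  bit 2 = 1: acc = (19, 3) + (19, 3) = (19, 38)

5P = (19, 38)


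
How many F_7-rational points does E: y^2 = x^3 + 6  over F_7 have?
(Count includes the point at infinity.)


For each x in F_7, count y with y^2 = x^3 + 0 x + 6 mod 7:
  x = 1: RHS = 0, y in [0]  -> 1 point(s)
  x = 2: RHS = 0, y in [0]  -> 1 point(s)
  x = 4: RHS = 0, y in [0]  -> 1 point(s)
Affine points: 3. Add the point at infinity: total = 4.

#E(F_7) = 4


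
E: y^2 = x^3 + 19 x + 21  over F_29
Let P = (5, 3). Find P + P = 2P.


Doubling: s = (3 x1^2 + a) / (2 y1)
s = (3*5^2 + 19) / (2*3) mod 29 = 6
x3 = s^2 - 2 x1 mod 29 = 6^2 - 2*5 = 26
y3 = s (x1 - x3) - y1 mod 29 = 6 * (5 - 26) - 3 = 16

2P = (26, 16)


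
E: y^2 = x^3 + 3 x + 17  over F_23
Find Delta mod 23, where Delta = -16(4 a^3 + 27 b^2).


4 a^3 + 27 b^2 = 4*3^3 + 27*17^2 = 108 + 7803 = 7911
Delta = -16 * (7911) = -126576
Delta mod 23 = 16

Delta = 16 (mod 23)


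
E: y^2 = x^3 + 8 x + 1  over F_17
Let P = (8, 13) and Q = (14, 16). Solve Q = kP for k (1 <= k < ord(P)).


Enumerate multiples of P until we hit Q = (14, 16):
  1P = (8, 13)
  2P = (14, 1)
  3P = (16, 3)
  4P = (2, 5)
  5P = (5, 8)
  6P = (3, 1)
  7P = (7, 3)
  8P = (0, 16)
  9P = (11, 3)
  10P = (11, 14)
  11P = (0, 1)
  12P = (7, 14)
  13P = (3, 16)
  14P = (5, 9)
  15P = (2, 12)
  16P = (16, 14)
  17P = (14, 16)
Match found at i = 17.

k = 17


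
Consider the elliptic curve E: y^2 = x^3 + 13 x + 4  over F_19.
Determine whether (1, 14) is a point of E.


Check whether y^2 = x^3 + 13 x + 4 (mod 19) for (x, y) = (1, 14).
LHS: y^2 = 14^2 mod 19 = 6
RHS: x^3 + 13 x + 4 = 1^3 + 13*1 + 4 mod 19 = 18
LHS != RHS

No, not on the curve


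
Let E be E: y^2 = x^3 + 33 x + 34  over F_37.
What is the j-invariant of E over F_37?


Delta = -16(4 a^3 + 27 b^2) mod 37 = 23
-1728 * (4 a)^3 = -1728 * (4*33)^3 mod 37 = 10
j = 10 * 23^(-1) mod 37 = 31

j = 31 (mod 37)


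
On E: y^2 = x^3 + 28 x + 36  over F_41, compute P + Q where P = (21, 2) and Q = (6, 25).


P != Q, so use the chord formula.
s = (y2 - y1) / (x2 - x1) = (23) / (26) mod 41 = 34
x3 = s^2 - x1 - x2 mod 41 = 34^2 - 21 - 6 = 22
y3 = s (x1 - x3) - y1 mod 41 = 34 * (21 - 22) - 2 = 5

P + Q = (22, 5)


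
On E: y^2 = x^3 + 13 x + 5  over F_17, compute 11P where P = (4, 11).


k = 11 = 1011_2 (binary, LSB first: 1101)
Double-and-add from P = (4, 11):
  bit 0 = 1: acc = O + (4, 11) = (4, 11)
  bit 1 = 1: acc = (4, 11) + (13, 5) = (8, 3)
  bit 2 = 0: acc unchanged = (8, 3)
  bit 3 = 1: acc = (8, 3) + (12, 11) = (1, 11)

11P = (1, 11)


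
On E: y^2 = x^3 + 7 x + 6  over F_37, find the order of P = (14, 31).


Compute successive multiples of P until we hit O:
  1P = (14, 31)
  2P = (16, 25)
  3P = (16, 12)
  4P = (14, 6)
  5P = O

ord(P) = 5


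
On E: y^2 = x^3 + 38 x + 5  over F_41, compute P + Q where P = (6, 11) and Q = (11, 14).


P != Q, so use the chord formula.
s = (y2 - y1) / (x2 - x1) = (3) / (5) mod 41 = 17
x3 = s^2 - x1 - x2 mod 41 = 17^2 - 6 - 11 = 26
y3 = s (x1 - x3) - y1 mod 41 = 17 * (6 - 26) - 11 = 18

P + Q = (26, 18)


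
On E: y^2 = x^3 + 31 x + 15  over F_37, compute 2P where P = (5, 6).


Doubling: s = (3 x1^2 + a) / (2 y1)
s = (3*5^2 + 31) / (2*6) mod 37 = 15
x3 = s^2 - 2 x1 mod 37 = 15^2 - 2*5 = 30
y3 = s (x1 - x3) - y1 mod 37 = 15 * (5 - 30) - 6 = 26

2P = (30, 26)


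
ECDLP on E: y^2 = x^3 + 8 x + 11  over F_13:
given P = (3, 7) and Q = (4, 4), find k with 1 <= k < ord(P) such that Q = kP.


Enumerate multiples of P until we hit Q = (4, 4):
  1P = (3, 7)
  2P = (10, 8)
  3P = (4, 4)
Match found at i = 3.

k = 3


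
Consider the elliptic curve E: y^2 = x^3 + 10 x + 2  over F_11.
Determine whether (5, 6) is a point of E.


Check whether y^2 = x^3 + 10 x + 2 (mod 11) for (x, y) = (5, 6).
LHS: y^2 = 6^2 mod 11 = 3
RHS: x^3 + 10 x + 2 = 5^3 + 10*5 + 2 mod 11 = 1
LHS != RHS

No, not on the curve


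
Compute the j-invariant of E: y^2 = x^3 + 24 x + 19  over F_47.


Delta = -16(4 a^3 + 27 b^2) mod 47 = 33
-1728 * (4 a)^3 = -1728 * (4*24)^3 mod 47 = 41
j = 41 * 33^(-1) mod 47 = 34

j = 34 (mod 47)


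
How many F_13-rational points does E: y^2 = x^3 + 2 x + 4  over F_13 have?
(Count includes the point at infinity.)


For each x in F_13, count y with y^2 = x^3 + 2 x + 4 mod 13:
  x = 0: RHS = 4, y in [2, 11]  -> 2 point(s)
  x = 2: RHS = 3, y in [4, 9]  -> 2 point(s)
  x = 5: RHS = 9, y in [3, 10]  -> 2 point(s)
  x = 7: RHS = 10, y in [6, 7]  -> 2 point(s)
  x = 8: RHS = 12, y in [5, 8]  -> 2 point(s)
  x = 9: RHS = 10, y in [6, 7]  -> 2 point(s)
  x = 10: RHS = 10, y in [6, 7]  -> 2 point(s)
  x = 12: RHS = 1, y in [1, 12]  -> 2 point(s)
Affine points: 16. Add the point at infinity: total = 17.

#E(F_13) = 17


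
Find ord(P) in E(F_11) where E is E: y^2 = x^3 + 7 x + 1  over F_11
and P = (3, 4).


Compute successive multiples of P until we hit O:
  1P = (3, 4)
  2P = (10, 2)
  3P = (1, 8)
  4P = (0, 1)
  5P = (9, 1)
  6P = (2, 1)
  7P = (4, 4)
  8P = (4, 7)
  ... (continuing to 15P)
  15P = O

ord(P) = 15


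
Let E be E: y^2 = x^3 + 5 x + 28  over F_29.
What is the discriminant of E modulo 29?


4 a^3 + 27 b^2 = 4*5^3 + 27*28^2 = 500 + 21168 = 21668
Delta = -16 * (21668) = -346688
Delta mod 29 = 7

Delta = 7 (mod 29)


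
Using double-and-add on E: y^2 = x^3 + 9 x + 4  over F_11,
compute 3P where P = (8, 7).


k = 3 = 11_2 (binary, LSB first: 11)
Double-and-add from P = (8, 7):
  bit 0 = 1: acc = O + (8, 7) = (8, 7)
  bit 1 = 1: acc = (8, 7) + (7, 5) = (0, 9)

3P = (0, 9)


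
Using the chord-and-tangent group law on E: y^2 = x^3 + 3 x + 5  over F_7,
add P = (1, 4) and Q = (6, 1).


P != Q, so use the chord formula.
s = (y2 - y1) / (x2 - x1) = (4) / (5) mod 7 = 5
x3 = s^2 - x1 - x2 mod 7 = 5^2 - 1 - 6 = 4
y3 = s (x1 - x3) - y1 mod 7 = 5 * (1 - 4) - 4 = 2

P + Q = (4, 2)


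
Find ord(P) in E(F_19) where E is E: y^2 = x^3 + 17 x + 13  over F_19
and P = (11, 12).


Compute successive multiples of P until we hit O:
  1P = (11, 12)
  2P = (16, 7)
  3P = (12, 8)
  4P = (12, 11)
  5P = (16, 12)
  6P = (11, 7)
  7P = O

ord(P) = 7


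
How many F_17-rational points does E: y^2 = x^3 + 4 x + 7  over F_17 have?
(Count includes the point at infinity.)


For each x in F_17, count y with y^2 = x^3 + 4 x + 7 mod 17:
  x = 4: RHS = 2, y in [6, 11]  -> 2 point(s)
  x = 5: RHS = 16, y in [4, 13]  -> 2 point(s)
  x = 6: RHS = 9, y in [3, 14]  -> 2 point(s)
  x = 7: RHS = 4, y in [2, 15]  -> 2 point(s)
  x = 12: RHS = 15, y in [7, 10]  -> 2 point(s)
  x = 14: RHS = 2, y in [6, 11]  -> 2 point(s)
  x = 15: RHS = 8, y in [5, 12]  -> 2 point(s)
  x = 16: RHS = 2, y in [6, 11]  -> 2 point(s)
Affine points: 16. Add the point at infinity: total = 17.

#E(F_17) = 17


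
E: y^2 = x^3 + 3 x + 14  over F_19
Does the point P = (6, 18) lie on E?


Check whether y^2 = x^3 + 3 x + 14 (mod 19) for (x, y) = (6, 18).
LHS: y^2 = 18^2 mod 19 = 1
RHS: x^3 + 3 x + 14 = 6^3 + 3*6 + 14 mod 19 = 1
LHS = RHS

Yes, on the curve


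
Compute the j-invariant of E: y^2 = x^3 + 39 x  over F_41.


Delta = -16(4 a^3 + 27 b^2) mod 41 = 20
-1728 * (4 a)^3 = -1728 * (4*39)^3 mod 41 = 38
j = 38 * 20^(-1) mod 41 = 6

j = 6 (mod 41)


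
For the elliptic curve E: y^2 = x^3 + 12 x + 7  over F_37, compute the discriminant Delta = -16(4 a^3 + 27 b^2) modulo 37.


4 a^3 + 27 b^2 = 4*12^3 + 27*7^2 = 6912 + 1323 = 8235
Delta = -16 * (8235) = -131760
Delta mod 37 = 34

Delta = 34 (mod 37)


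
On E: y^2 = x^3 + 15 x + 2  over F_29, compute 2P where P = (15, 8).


Doubling: s = (3 x1^2 + a) / (2 y1)
s = (3*15^2 + 15) / (2*8) mod 29 = 25
x3 = s^2 - 2 x1 mod 29 = 25^2 - 2*15 = 15
y3 = s (x1 - x3) - y1 mod 29 = 25 * (15 - 15) - 8 = 21

2P = (15, 21)


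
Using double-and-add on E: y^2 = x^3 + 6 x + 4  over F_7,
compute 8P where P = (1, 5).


k = 8 = 1000_2 (binary, LSB first: 0001)
Double-and-add from P = (1, 5):
  bit 0 = 0: acc unchanged = O
  bit 1 = 0: acc unchanged = O
  bit 2 = 0: acc unchanged = O
  bit 3 = 1: acc = O + (0, 2) = (0, 2)

8P = (0, 2)


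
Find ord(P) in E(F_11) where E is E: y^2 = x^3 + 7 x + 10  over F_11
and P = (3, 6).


Compute successive multiples of P until we hit O:
  1P = (3, 6)
  2P = (6, 2)
  3P = (5, 4)
  4P = (4, 6)
  5P = (4, 5)
  6P = (5, 7)
  7P = (6, 9)
  8P = (3, 5)
  ... (continuing to 9P)
  9P = O

ord(P) = 9


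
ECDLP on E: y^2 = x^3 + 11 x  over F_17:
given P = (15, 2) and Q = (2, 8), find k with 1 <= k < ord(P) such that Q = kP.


Enumerate multiples of P until we hit Q = (2, 8):
  1P = (15, 2)
  2P = (2, 9)
  3P = (2, 8)
Match found at i = 3.

k = 3


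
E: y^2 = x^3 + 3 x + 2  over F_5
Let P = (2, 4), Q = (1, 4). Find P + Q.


P != Q, so use the chord formula.
s = (y2 - y1) / (x2 - x1) = (0) / (4) mod 5 = 0
x3 = s^2 - x1 - x2 mod 5 = 0^2 - 2 - 1 = 2
y3 = s (x1 - x3) - y1 mod 5 = 0 * (2 - 2) - 4 = 1

P + Q = (2, 1)


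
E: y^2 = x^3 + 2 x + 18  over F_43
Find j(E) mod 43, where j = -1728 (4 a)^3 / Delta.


Delta = -16(4 a^3 + 27 b^2) mod 43 = 1
-1728 * (4 a)^3 = -1728 * (4*2)^3 mod 43 = 32
j = 32 * 1^(-1) mod 43 = 32

j = 32 (mod 43)


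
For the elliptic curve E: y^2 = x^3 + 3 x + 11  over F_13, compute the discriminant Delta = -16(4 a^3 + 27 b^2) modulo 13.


4 a^3 + 27 b^2 = 4*3^3 + 27*11^2 = 108 + 3267 = 3375
Delta = -16 * (3375) = -54000
Delta mod 13 = 2

Delta = 2 (mod 13)


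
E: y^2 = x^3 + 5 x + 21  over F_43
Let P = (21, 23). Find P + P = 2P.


Doubling: s = (3 x1^2 + a) / (2 y1)
s = (3*21^2 + 5) / (2*23) mod 43 = 27
x3 = s^2 - 2 x1 mod 43 = 27^2 - 2*21 = 42
y3 = s (x1 - x3) - y1 mod 43 = 27 * (21 - 42) - 23 = 12

2P = (42, 12)


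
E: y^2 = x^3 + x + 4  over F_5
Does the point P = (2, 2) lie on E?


Check whether y^2 = x^3 + 1 x + 4 (mod 5) for (x, y) = (2, 2).
LHS: y^2 = 2^2 mod 5 = 4
RHS: x^3 + 1 x + 4 = 2^3 + 1*2 + 4 mod 5 = 4
LHS = RHS

Yes, on the curve


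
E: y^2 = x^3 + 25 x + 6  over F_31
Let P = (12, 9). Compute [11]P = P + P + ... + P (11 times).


k = 11 = 1011_2 (binary, LSB first: 1101)
Double-and-add from P = (12, 9):
  bit 0 = 1: acc = O + (12, 9) = (12, 9)
  bit 1 = 1: acc = (12, 9) + (16, 10) = (5, 16)
  bit 2 = 0: acc unchanged = (5, 16)
  bit 3 = 1: acc = (5, 16) + (11, 0) = (29, 17)

11P = (29, 17)


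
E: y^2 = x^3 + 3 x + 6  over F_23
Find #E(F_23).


For each x in F_23, count y with y^2 = x^3 + 3 x + 6 mod 23:
  x = 0: RHS = 6, y in [11, 12]  -> 2 point(s)
  x = 4: RHS = 13, y in [6, 17]  -> 2 point(s)
  x = 5: RHS = 8, y in [10, 13]  -> 2 point(s)
  x = 7: RHS = 2, y in [5, 18]  -> 2 point(s)
  x = 8: RHS = 13, y in [6, 17]  -> 2 point(s)
  x = 9: RHS = 3, y in [7, 16]  -> 2 point(s)
  x = 10: RHS = 1, y in [1, 22]  -> 2 point(s)
  x = 11: RHS = 13, y in [6, 17]  -> 2 point(s)
  x = 14: RHS = 9, y in [3, 20]  -> 2 point(s)
  x = 17: RHS = 2, y in [5, 18]  -> 2 point(s)
  x = 18: RHS = 4, y in [2, 21]  -> 2 point(s)
  x = 20: RHS = 16, y in [4, 19]  -> 2 point(s)
  x = 22: RHS = 2, y in [5, 18]  -> 2 point(s)
Affine points: 26. Add the point at infinity: total = 27.

#E(F_23) = 27


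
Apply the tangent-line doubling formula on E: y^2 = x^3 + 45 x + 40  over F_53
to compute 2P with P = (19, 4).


Doubling: s = (3 x1^2 + a) / (2 y1)
s = (3*19^2 + 45) / (2*4) mod 53 = 35
x3 = s^2 - 2 x1 mod 53 = 35^2 - 2*19 = 21
y3 = s (x1 - x3) - y1 mod 53 = 35 * (19 - 21) - 4 = 32

2P = (21, 32)


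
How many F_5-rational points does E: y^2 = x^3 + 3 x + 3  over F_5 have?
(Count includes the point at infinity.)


For each x in F_5, count y with y^2 = x^3 + 3 x + 3 mod 5:
  x = 3: RHS = 4, y in [2, 3]  -> 2 point(s)
  x = 4: RHS = 4, y in [2, 3]  -> 2 point(s)
Affine points: 4. Add the point at infinity: total = 5.

#E(F_5) = 5


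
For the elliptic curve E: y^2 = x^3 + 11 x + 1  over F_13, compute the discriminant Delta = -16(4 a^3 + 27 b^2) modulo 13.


4 a^3 + 27 b^2 = 4*11^3 + 27*1^2 = 5324 + 27 = 5351
Delta = -16 * (5351) = -85616
Delta mod 13 = 2

Delta = 2 (mod 13)


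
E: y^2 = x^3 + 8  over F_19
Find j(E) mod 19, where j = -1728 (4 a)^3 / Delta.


Delta = -16(4 a^3 + 27 b^2) mod 19 = 16
-1728 * (4 a)^3 = -1728 * (4*0)^3 mod 19 = 0
j = 0 * 16^(-1) mod 19 = 0

j = 0 (mod 19)


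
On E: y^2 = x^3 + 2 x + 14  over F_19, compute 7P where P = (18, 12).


k = 7 = 111_2 (binary, LSB first: 111)
Double-and-add from P = (18, 12):
  bit 0 = 1: acc = O + (18, 12) = (18, 12)
  bit 1 = 1: acc = (18, 12) + (3, 3) = (9, 1)
  bit 2 = 1: acc = (9, 1) + (1, 13) = (16, 0)

7P = (16, 0)


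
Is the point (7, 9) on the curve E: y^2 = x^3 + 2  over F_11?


Check whether y^2 = x^3 + 0 x + 2 (mod 11) for (x, y) = (7, 9).
LHS: y^2 = 9^2 mod 11 = 4
RHS: x^3 + 0 x + 2 = 7^3 + 0*7 + 2 mod 11 = 4
LHS = RHS

Yes, on the curve


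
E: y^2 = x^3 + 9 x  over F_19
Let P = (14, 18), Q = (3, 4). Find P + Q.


P != Q, so use the chord formula.
s = (y2 - y1) / (x2 - x1) = (5) / (8) mod 19 = 3
x3 = s^2 - x1 - x2 mod 19 = 3^2 - 14 - 3 = 11
y3 = s (x1 - x3) - y1 mod 19 = 3 * (14 - 11) - 18 = 10

P + Q = (11, 10)


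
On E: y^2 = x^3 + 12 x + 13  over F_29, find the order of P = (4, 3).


Compute successive multiples of P until we hit O:
  1P = (4, 3)
  2P = (5, 16)
  3P = (15, 28)
  4P = (19, 13)
  5P = (0, 19)
  6P = (12, 0)
  7P = (0, 10)
  8P = (19, 16)
  ... (continuing to 12P)
  12P = O

ord(P) = 12


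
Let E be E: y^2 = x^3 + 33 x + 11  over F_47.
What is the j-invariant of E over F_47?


Delta = -16(4 a^3 + 27 b^2) mod 47 = 16
-1728 * (4 a)^3 = -1728 * (4*33)^3 mod 47 = 18
j = 18 * 16^(-1) mod 47 = 7

j = 7 (mod 47)


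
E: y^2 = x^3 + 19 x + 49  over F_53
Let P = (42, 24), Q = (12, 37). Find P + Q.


P != Q, so use the chord formula.
s = (y2 - y1) / (x2 - x1) = (13) / (23) mod 53 = 19
x3 = s^2 - x1 - x2 mod 53 = 19^2 - 42 - 12 = 42
y3 = s (x1 - x3) - y1 mod 53 = 19 * (42 - 42) - 24 = 29

P + Q = (42, 29)


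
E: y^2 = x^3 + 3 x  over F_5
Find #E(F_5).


For each x in F_5, count y with y^2 = x^3 + 3 x + 0 mod 5:
  x = 0: RHS = 0, y in [0]  -> 1 point(s)
  x = 1: RHS = 4, y in [2, 3]  -> 2 point(s)
  x = 2: RHS = 4, y in [2, 3]  -> 2 point(s)
  x = 3: RHS = 1, y in [1, 4]  -> 2 point(s)
  x = 4: RHS = 1, y in [1, 4]  -> 2 point(s)
Affine points: 9. Add the point at infinity: total = 10.

#E(F_5) = 10


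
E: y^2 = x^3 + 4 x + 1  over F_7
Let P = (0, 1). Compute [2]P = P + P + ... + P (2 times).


k = 2 = 10_2 (binary, LSB first: 01)
Double-and-add from P = (0, 1):
  bit 0 = 0: acc unchanged = O
  bit 1 = 1: acc = O + (4, 5) = (4, 5)

2P = (4, 5)


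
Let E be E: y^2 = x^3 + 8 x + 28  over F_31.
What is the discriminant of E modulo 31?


4 a^3 + 27 b^2 = 4*8^3 + 27*28^2 = 2048 + 21168 = 23216
Delta = -16 * (23216) = -371456
Delta mod 31 = 17

Delta = 17 (mod 31)


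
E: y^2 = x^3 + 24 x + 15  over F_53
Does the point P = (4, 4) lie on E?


Check whether y^2 = x^3 + 24 x + 15 (mod 53) for (x, y) = (4, 4).
LHS: y^2 = 4^2 mod 53 = 16
RHS: x^3 + 24 x + 15 = 4^3 + 24*4 + 15 mod 53 = 16
LHS = RHS

Yes, on the curve


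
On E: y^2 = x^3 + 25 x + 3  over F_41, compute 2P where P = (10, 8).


Doubling: s = (3 x1^2 + a) / (2 y1)
s = (3*10^2 + 25) / (2*8) mod 41 = 28
x3 = s^2 - 2 x1 mod 41 = 28^2 - 2*10 = 26
y3 = s (x1 - x3) - y1 mod 41 = 28 * (10 - 26) - 8 = 36

2P = (26, 36)


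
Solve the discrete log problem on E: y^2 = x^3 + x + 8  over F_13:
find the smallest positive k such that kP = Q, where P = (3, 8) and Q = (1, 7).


Enumerate multiples of P until we hit Q = (1, 7):
  1P = (3, 8)
  2P = (6, 3)
  3P = (1, 6)
  4P = (10, 11)
  5P = (10, 2)
  6P = (1, 7)
Match found at i = 6.

k = 6


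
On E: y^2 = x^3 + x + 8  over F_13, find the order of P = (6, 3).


Compute successive multiples of P until we hit O:
  1P = (6, 3)
  2P = (10, 11)
  3P = (1, 7)
  4P = (3, 5)
  5P = (3, 8)
  6P = (1, 6)
  7P = (10, 2)
  8P = (6, 10)
  ... (continuing to 9P)
  9P = O

ord(P) = 9
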